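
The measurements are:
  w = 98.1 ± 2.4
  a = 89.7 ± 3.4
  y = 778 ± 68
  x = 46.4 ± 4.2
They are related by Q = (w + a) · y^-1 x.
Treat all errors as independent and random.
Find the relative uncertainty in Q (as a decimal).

0.128

Let u = w + a = 188. δu = √(δw² + δa²) = √(5.76 + 11.6) = 4.16, so δu/u = 0.0222.
Q is then a monomial in u, y, x:
δQ/Q = √((δu/u)² + (-1·δy/y)² + (1·δx/x)²) = √(0.000491 + 0.00764 + 0.00819) = 0.128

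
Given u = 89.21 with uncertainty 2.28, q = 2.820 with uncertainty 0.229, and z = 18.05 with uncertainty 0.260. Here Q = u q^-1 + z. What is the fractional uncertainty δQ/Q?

0.0545

Let p = u·q^-1 = 31.63. δp/p = √((1·δu/u)² + (-1·δq/q)²) = √(0.000653 + 0.00659) = 0.0851, so δp = 2.69.
Q = p + z: δQ = √(δp² + δz²) = √(7.25 + 0.0676) = 2.71
Q = 49.68, so δQ/Q = 2.71/49.68 = 0.0545.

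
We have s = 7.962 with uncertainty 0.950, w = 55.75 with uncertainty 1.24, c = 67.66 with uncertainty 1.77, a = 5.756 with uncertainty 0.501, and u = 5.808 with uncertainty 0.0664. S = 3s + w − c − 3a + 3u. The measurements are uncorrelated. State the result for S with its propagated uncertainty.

12.13 ± 3.88

Absolute uncertainties add in quadrature for a linear combination:
  (3·δs)² = 8.12;  (δw)² = 1.54;  (δc)² = 3.13;  (3·δa)² = 2.26;  (3·δu)² = 0.0397
δS = √(15.1) = 3.88
S = 12.13.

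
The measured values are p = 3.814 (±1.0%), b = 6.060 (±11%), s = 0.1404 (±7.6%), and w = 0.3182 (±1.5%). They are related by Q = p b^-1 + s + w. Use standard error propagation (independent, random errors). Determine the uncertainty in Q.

0.0705

Let h = p·b^-1 = 0.6294. δh/h = √((1·δp/p)² + (-1·δb/b)²) = √(0.000100 + 0.0121) = 0.110, so δh = 0.0695.
Q = h + s + w: δQ = √(δh² + δs² + δw²) = √(0.00483 + 0.000114 + 2.28e-05) = 0.0705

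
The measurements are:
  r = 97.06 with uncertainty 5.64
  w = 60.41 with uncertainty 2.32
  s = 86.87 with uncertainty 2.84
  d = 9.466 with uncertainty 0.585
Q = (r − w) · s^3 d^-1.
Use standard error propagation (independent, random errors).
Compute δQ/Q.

0.203

Let u = r − w = 36.65. δu = √(δr² + δw²) = √(31.8 + 5.38) = 6.10, so δu/u = 0.166.
Q is then a monomial in u, s, d:
δQ/Q = √((δu/u)² + (3·δs/s)² + (-1·δd/d)²) = √(0.0277 + 0.00962 + 0.00382) = 0.203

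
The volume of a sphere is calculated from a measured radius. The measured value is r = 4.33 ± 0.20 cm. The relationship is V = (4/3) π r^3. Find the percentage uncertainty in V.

Each factor contributes (exponent × relative error)² to (δV/V)²:
  (3·δr/r)² = (3×0.0462)² = 0.0192
δV/V = √(0.0192) = 0.139

13.9%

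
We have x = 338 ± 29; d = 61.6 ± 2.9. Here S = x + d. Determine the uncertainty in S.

29.1

For a sum/difference, combine absolute errors in quadrature:
  (δx)² = 841;  (δd)² = 8.41
δS = √(849) = 29.1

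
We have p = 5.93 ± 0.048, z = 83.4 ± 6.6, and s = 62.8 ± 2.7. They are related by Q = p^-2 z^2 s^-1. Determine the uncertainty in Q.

For a monomial Q ∝ p^-2, z^2, s^-1, fractional errors add in quadrature:
  (-2·δp/p)² = (-2×0.00809)² = 0.000262;  (2·δz/z)² = (2×0.0791)² = 0.0251;  (-1·δs/s)² = (-1×0.0430)² = 0.00185
δQ/Q = √(0.0272) = 0.165
Q = 3.15, so δQ = 0.165 × 3.15 = 0.519.

0.519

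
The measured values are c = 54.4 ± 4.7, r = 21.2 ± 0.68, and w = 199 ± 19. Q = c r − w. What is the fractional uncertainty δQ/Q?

0.113

Let p = c·r = 1150. δp/p = √((1·δc/c)² + (1·δr/r)²) = √(0.00746 + 0.00103) = 0.0922, so δp = 106.
Q = p − w: δQ = √(δp² + δw²) = √(11300 + 361) = 108
Q = 954, so δQ/Q = 108/954 = 0.113.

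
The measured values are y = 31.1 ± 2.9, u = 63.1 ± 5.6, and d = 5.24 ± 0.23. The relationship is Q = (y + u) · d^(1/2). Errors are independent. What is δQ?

15.2

Let w = y + u = 94.2. δw = √(δy² + δu²) = √(8.41 + 31.4) = 6.31, so δw/w = 0.0669.
Q is then a monomial in w, d:
δQ/Q = √((δw/w)² + (½·δd/d)²) = √(0.00448 + 0.000482) = 0.0705
Q = 216, so δQ = 0.0705 × 216 = 15.2.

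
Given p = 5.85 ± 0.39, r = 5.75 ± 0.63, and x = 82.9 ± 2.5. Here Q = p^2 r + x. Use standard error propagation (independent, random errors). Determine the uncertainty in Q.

34.1

Let w = p^2·r = 197. δw/w = √((2·δp/p)² + (1·δr/r)²) = √(0.0178 + 0.0120) = 0.173, so δw = 34.0.
Q = w + x: δQ = √(δw² + δx²) = √(1150 + 6.25) = 34.1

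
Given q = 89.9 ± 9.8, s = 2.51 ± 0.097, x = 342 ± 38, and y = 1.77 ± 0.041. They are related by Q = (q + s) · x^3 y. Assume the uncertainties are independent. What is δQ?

2.29e+09

Let u = q + s = 92.4. δu = √(δq² + δs²) = √(96.0 + 0.00941) = 9.80, so δu/u = 0.106.
Q is then a monomial in u, x, y:
δQ/Q = √((δu/u)² + (3·δx/x)² + (1·δy/y)²) = √(0.0112 + 0.111 + 0.000537) = 0.351
Q = 6.54e+09, so δQ = 0.351 × 6.54e+09 = 2.29e+09.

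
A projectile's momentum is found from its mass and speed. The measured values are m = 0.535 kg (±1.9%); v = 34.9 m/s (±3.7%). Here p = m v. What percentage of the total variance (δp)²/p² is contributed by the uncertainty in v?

(δp/p)² = (1·δm/m)² + (1·δv/v)²
  m term: (1×0.0190)² = 0.000361
  v term: (1×0.0370)² = 0.00137
Total = 0.00173. Share from v = 0.00137/0.00173 = 0.791.

79.1%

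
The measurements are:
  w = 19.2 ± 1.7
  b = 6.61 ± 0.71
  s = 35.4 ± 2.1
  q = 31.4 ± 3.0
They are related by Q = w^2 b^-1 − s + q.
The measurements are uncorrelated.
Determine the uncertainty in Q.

12.1

Let p = w^2·b^-1 = 55.8. δp/p = √((2·δw/w)² + (-1·δb/b)²) = √(0.0314 + 0.0115) = 0.207, so δp = 11.6.
Q = p − s + q: δQ = √(δp² + δs² + δq²) = √(133 + 4.41 + 9.00) = 12.1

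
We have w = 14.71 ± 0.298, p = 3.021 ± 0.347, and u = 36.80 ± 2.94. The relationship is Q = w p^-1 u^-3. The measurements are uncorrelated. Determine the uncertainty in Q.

2.6e-05

For a monomial Q ∝ w, p^-1, u^-3, fractional errors add in quadrature:
  (1·δw/w)² = (1×0.0203)² = 0.000410;  (-1·δp/p)² = (-1×0.115)² = 0.0132;  (-3·δu/u)² = (-3×0.0799)² = 0.0574
δQ/Q = √(0.0710) = 0.267
Q = 9.771e-05, so δQ = 0.267 × 9.771e-05 = 2.6e-05.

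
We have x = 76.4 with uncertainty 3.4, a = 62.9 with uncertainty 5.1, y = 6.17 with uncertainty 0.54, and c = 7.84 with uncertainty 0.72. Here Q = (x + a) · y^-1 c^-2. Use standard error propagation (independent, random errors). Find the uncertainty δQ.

Let u = x + a = 139. δu = √(δx² + δa²) = √(11.6 + 26.0) = 6.13, so δu/u = 0.0440.
Q is then a monomial in u, y, c:
δQ/Q = √((δu/u)² + (-1·δy/y)² + (-2·δc/c)²) = √(0.00194 + 0.00766 + 0.0337) = 0.208
Q = 0.367, so δQ = 0.208 × 0.367 = 0.0765.

0.0765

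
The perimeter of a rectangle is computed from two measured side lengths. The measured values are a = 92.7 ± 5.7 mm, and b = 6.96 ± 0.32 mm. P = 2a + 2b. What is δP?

11.4 mm

P is a linear combination, so absolute uncertainties add in quadrature:
  (2·δa)² = 130;  (2·δb)² = 0.410
δP = √(130) = 11.4 mm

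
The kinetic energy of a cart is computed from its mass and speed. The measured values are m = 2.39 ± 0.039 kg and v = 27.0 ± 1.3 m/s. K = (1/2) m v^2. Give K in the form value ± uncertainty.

871 ± 85.1 J

Each factor contributes (exponent × relative error)² to (δK/K)²:
  (1·δm/m)² = (1×0.0163)² = 0.000266;  (2·δv/v)² = (2×0.0481)² = 0.00927
δK/K = √(0.00954) = 0.0977
K = 871 J, so δK = 0.0977 × 871 = 85.1 J.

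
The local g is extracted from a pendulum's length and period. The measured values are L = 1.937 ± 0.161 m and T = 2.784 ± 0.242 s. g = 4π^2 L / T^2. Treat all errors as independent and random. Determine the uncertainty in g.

1.90 m/s^2

Relative error in a monomial: (δg/g)² = Σ (nᵢ · δxᵢ/xᵢ)².
  (1·δL/L)² = (1×0.0831)² = 0.00691;  (-2·δT/T)² = (-2×0.0869)² = 0.0302
δg/g = √(0.0371) = 0.193
g = 9.866 m/s^2, so δg = 0.193 × 9.866 = 1.90 m/s^2.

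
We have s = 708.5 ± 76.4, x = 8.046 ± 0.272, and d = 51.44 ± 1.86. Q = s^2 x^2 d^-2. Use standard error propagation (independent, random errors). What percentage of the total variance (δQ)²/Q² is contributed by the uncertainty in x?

8.12%

(δQ/Q)² = (2·δs/s)² + (2·δx/x)² + (-2·δd/d)²
  s term: (2×0.108)² = 0.0465
  x term: (2×0.0338)² = 0.00457
  d term: (-2×0.0362)² = 0.00523
Total = 0.0563. Share from x = 0.00457/0.0563 = 0.0812.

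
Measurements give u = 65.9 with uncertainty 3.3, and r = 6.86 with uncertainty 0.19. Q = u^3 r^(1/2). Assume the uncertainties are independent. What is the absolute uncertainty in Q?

Products/powers → add relative errors in quadrature, weighted by exponent:
  (3·δu/u)² = (3×0.0501)² = 0.0226;  (½·δr/r)² = (0.5×0.0277)² = 0.000192
δQ/Q = √(0.0228) = 0.151
Q = 7.5e+05, so δQ = 0.151 × 7.5e+05 = 1.13e+05.

1.13e+05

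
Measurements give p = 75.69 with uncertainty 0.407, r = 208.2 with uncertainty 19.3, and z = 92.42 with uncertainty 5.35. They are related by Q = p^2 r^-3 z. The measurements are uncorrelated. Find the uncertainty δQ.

0.0167

Since Q is a product/quotient, work with relative uncertainties:
  (2·δp/p)² = (2×0.00538)² = 0.000116;  (-3·δr/r)² = (-3×0.0927)² = 0.0773;  (1·δz/z)² = (1×0.0579)² = 0.00335
δQ/Q = √(0.0808) = 0.284
Q = 0.05867, so δQ = 0.284 × 0.05867 = 0.0167.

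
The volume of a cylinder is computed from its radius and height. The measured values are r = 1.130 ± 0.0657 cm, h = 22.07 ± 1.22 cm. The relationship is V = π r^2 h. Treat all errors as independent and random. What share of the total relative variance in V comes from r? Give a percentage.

81.6%

(δV/V)² = (2·δr/r)² + (1·δh/h)²
  r term: (2×0.0581)² = 0.0135
  h term: (1×0.0553)² = 0.00306
Total = 0.0166. Share from r = 0.0135/0.0166 = 0.816.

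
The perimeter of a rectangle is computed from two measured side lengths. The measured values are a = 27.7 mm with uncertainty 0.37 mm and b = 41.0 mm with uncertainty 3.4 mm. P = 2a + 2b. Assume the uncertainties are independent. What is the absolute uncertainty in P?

Each term contributes (cᵢ δxᵢ)² to (δP)²:
  (2·δa)² = 0.548;  (2·δb)² = 46.2
δP = √(46.8) = 6.84 mm

6.84 mm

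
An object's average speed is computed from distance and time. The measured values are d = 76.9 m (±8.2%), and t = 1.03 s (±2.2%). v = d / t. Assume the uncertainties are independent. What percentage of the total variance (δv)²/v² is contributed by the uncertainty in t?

6.71%

(δv/v)² = (1·δd/d)² + (-1·δt/t)²
  d term: (1×0.0820)² = 0.00672
  t term: (-1×0.0220)² = 0.000484
Total = 0.00721. Share from t = 0.000484/0.00721 = 0.0671.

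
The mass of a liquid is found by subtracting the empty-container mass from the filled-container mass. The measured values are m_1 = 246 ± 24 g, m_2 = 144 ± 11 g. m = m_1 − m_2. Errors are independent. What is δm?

Absolute uncertainties add in quadrature for a linear combination:
  (δm_1)² = 576;  (δm_2)² = 121
δm = √(697) = 26.4 g

26.4 g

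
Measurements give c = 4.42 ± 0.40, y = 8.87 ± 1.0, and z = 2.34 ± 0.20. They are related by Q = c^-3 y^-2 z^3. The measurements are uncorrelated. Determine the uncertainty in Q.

Q is a product of powers, so relative uncertainties combine in quadrature:
  (-3·δc/c)² = (-3×0.0905)² = 0.0737;  (-2·δy/y)² = (-2×0.113)² = 0.0508;  (3·δz/z)² = (3×0.0855)² = 0.0657
δQ/Q = √(0.190) = 0.436
Q = 0.00189, so δQ = 0.436 × 0.00189 = 0.000823.

0.000823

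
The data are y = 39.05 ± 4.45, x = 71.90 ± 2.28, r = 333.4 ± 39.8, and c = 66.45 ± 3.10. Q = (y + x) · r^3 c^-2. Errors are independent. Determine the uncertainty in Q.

Let u = y + x = 111.0. δu = √(δy² + δx²) = √(19.8 + 5.20) = 5.00, so δu/u = 0.0451.
Q is then a monomial in u, r, c:
δQ/Q = √((δu/u)² + (3·δr/r)² + (-2·δc/c)²) = √(0.00203 + 0.128 + 0.00871) = 0.373
Q = 931200, so δQ = 0.373 × 931200 = 3.47e+05.

3.47e+05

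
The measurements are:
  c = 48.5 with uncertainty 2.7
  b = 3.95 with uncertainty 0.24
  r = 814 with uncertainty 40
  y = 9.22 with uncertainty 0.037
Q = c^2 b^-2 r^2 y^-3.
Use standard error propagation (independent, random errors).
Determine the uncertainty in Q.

Q is a product of powers, so relative uncertainties combine in quadrature:
  (2·δc/c)² = (2×0.0557)² = 0.0124;  (-2·δb/b)² = (-2×0.0608)² = 0.0148;  (2·δr/r)² = (2×0.0491)² = 0.00966;  (-3·δy/y)² = (-3×0.00401)² = 0.000145
δQ/Q = √(0.0370) = 0.192
Q = 1.27e+05, so δQ = 0.192 × 1.27e+05 = 24500.

24500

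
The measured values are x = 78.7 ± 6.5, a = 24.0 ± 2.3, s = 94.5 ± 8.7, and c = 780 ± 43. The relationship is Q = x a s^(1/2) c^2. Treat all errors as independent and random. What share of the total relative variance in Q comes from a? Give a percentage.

30.3%

(δQ/Q)² = (1·δx/x)² + (1·δa/a)² + (½·δs/s)² + (2·δc/c)²
  x term: (1×0.0826)² = 0.00682
  a term: (1×0.0958)² = 0.00918
  s term: (0.5×0.0921)² = 0.00212
  c term: (2×0.0551)² = 0.0122
Total = 0.0303. Share from a = 0.00918/0.0303 = 0.303.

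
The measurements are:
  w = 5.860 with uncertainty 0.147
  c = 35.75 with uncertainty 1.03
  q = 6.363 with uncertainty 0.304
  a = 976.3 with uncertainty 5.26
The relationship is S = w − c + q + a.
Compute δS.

5.37

Sums and differences: (δS)² = Σ (cᵢ δxᵢ)².
  (δw)² = 0.0216;  (δc)² = 1.06;  (δq)² = 0.0924;  (δa)² = 27.7
δS = √(28.8) = 5.37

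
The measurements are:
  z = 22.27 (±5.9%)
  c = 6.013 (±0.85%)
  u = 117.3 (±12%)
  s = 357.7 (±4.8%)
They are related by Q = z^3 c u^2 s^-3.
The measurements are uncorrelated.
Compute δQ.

6.61

Each factor contributes (exponent × relative error)² to (δQ/Q)²:
  (3·δz/z)² = (3×0.0590)² = 0.0313;  (1·δc/c)² = (1×0.00850)² = 7.23e-05;  (2·δu/u)² = (2×0.120)² = 0.0576;  (-3·δs/s)² = (-3×0.0480)² = 0.0207
δQ/Q = √(0.110) = 0.331
Q = 19.97, so δQ = 0.331 × 19.97 = 6.61.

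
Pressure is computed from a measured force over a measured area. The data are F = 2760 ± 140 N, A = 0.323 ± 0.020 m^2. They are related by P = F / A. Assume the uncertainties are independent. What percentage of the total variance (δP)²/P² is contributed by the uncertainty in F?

(δP/P)² = (1·δF/F)² + (-1·δA/A)²
  F term: (1×0.0507)² = 0.00257
  A term: (-1×0.0619)² = 0.00383
Total = 0.00641. Share from F = 0.00257/0.00641 = 0.402.

40.2%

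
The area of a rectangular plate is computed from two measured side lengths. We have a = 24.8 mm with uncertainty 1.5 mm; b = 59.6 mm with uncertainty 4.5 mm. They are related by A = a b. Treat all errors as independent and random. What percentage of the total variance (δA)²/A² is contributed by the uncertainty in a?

(δA/A)² = (1·δa/a)² + (1·δb/b)²
  a term: (1×0.0605)² = 0.00366
  b term: (1×0.0755)² = 0.00570
Total = 0.00936. Share from a = 0.00366/0.00936 = 0.391.

39.1%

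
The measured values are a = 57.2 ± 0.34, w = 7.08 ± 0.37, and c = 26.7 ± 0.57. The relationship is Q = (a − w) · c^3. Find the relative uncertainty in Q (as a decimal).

0.0648

Let u = a − w = 50.1. δu = √(δa² + δw²) = √(0.116 + 0.137) = 0.502, so δu/u = 0.0100.
Q is then a monomial in u, c:
δQ/Q = √((δu/u)² + (3·δc/c)²) = √(0.000101 + 0.00410) = 0.0648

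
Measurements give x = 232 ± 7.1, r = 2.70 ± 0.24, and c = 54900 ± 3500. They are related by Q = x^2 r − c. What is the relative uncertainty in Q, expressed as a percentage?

17.8%

Let p = x^2·r = 1.45e+05. δp/p = √((2·δx/x)² + (1·δr/r)²) = √(0.00375 + 0.00790) = 0.108, so δp = 15700.
Q = p − c: δQ = √(δp² + δc²) = √(2.46e+08 + 1.22e+07) = 16100
Q = 90400, so δQ/Q = 16100/90400 = 0.178.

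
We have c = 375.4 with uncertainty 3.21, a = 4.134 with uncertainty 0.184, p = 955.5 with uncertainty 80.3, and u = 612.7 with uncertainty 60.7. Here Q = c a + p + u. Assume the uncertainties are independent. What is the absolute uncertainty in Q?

Let w = c·a = 1552. δw/w = √((1·δc/c)² + (1·δa/a)²) = √(7.31e-05 + 0.00198) = 0.0453, so δw = 70.3.
Q = w + p + u: δQ = √(δw² + δp² + δu²) = √(4950 + 6450 + 3680) = 123

123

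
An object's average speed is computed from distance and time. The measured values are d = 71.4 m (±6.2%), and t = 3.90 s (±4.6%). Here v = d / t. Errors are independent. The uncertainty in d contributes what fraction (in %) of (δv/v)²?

64.5%

(δv/v)² = (1·δd/d)² + (-1·δt/t)²
  d term: (1×0.0620)² = 0.00384
  t term: (-1×0.0460)² = 0.00212
Total = 0.00596. Share from d = 0.00384/0.00596 = 0.645.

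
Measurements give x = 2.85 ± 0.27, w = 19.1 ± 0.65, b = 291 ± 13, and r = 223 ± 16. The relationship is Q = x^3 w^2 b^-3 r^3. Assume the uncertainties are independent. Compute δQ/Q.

0.387

For a monomial Q ∝ x^3, w^2, b^-3, r^3, fractional errors add in quadrature:
  (3·δx/x)² = (3×0.0947)² = 0.0808;  (2·δw/w)² = (2×0.0340)² = 0.00463;  (-3·δb/b)² = (-3×0.0447)² = 0.0180;  (3·δr/r)² = (3×0.0717)² = 0.0463
δQ/Q = √(0.150) = 0.387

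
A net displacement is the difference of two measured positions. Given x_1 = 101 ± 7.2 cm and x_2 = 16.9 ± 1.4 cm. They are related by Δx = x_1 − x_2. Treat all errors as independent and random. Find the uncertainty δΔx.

7.33 cm

Sums and differences: (δΔx)² = Σ (cᵢ δxᵢ)².
  (δx_1)² = 51.8;  (δx_2)² = 1.96
δΔx = √(53.8) = 7.33 cm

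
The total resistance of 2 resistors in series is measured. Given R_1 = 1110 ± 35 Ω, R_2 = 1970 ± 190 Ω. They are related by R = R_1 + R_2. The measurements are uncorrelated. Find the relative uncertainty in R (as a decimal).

0.0627

Sums and differences: (δR)² = Σ (cᵢ δxᵢ)².
  (δR_1)² = 1220;  (δR_2)² = 36100
δR = √(37300) = 193 Ω
R = 3080 Ω, so δR/R = 193/3080 = 0.0627.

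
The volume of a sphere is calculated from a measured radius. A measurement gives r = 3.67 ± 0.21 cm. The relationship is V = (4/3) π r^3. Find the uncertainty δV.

35.5 cm^3

Since V is a product/quotient, work with relative uncertainties:
  (3·δr/r)² = (3×0.0572)² = 0.0295
δV/V = √(0.0295) = 0.172
V = 207 cm^3, so δV = 0.172 × 207 = 35.5 cm^3.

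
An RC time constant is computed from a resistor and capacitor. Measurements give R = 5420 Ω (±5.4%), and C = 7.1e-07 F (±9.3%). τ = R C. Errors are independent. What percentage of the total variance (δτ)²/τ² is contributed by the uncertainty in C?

(δτ/τ)² = (1·δR/R)² + (1·δC/C)²
  R term: (1×0.0540)² = 0.00292
  C term: (1×0.0930)² = 0.00865
Total = 0.0116. Share from C = 0.00865/0.0116 = 0.748.

74.8%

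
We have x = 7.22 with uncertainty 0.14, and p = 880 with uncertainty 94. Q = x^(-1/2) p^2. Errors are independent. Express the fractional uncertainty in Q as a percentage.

21.4%

Each factor contributes (exponent × relative error)² to (δQ/Q)²:
  (−½·δx/x)² = (-0.5×0.0194)² = 9.4e-05;  (2·δp/p)² = (2×0.107)² = 0.0456
δQ/Q = √(0.0457) = 0.214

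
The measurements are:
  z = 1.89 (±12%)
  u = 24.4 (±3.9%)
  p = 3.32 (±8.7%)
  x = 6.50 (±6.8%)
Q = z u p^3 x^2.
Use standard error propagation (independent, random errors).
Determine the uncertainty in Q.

22800

For a monomial Q ∝ z, u, p^3, x^2, fractional errors add in quadrature:
  (1·δz/z)² = (1×0.120)² = 0.0144;  (1·δu/u)² = (1×0.0390)² = 0.00152;  (3·δp/p)² = (3×0.0870)² = 0.0681;  (2·δx/x)² = (2×0.0680)² = 0.0185
δQ/Q = √(0.103) = 0.320
Q = 71300, so δQ = 0.320 × 71300 = 22800.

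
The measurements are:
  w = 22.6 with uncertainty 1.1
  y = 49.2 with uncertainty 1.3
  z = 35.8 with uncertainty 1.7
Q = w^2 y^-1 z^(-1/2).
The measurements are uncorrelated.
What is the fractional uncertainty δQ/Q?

Products/powers → add relative errors in quadrature, weighted by exponent:
  (2·δw/w)² = (2×0.0487)² = 0.00948;  (-1·δy/y)² = (-1×0.0264)² = 0.000698;  (−½·δz/z)² = (-0.5×0.0475)² = 0.000564
δQ/Q = √(0.0107) = 0.104

0.104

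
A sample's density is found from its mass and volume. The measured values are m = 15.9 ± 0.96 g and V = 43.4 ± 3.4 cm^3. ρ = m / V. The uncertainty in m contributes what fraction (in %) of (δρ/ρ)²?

(δρ/ρ)² = (1·δm/m)² + (-1·δV/V)²
  m term: (1×0.0604)² = 0.00365
  V term: (-1×0.0783)² = 0.00614
Total = 0.00978. Share from m = 0.00365/0.00978 = 0.373.

37.3%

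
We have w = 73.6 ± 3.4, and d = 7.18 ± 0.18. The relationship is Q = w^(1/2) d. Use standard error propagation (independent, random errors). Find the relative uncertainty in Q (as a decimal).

Each factor contributes (exponent × relative error)² to (δQ/Q)²:
  (½·δw/w)² = (0.5×0.0462)² = 0.000534;  (1·δd/d)² = (1×0.0251)² = 0.000628
δQ/Q = √(0.00116) = 0.0341

0.0341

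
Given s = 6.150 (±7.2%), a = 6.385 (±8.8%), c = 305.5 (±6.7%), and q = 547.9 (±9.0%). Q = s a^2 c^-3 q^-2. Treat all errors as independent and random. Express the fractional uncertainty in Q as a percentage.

33.0%

Relative error in a monomial: (δQ/Q)² = Σ (nᵢ · δxᵢ/xᵢ)².
  (1·δs/s)² = (1×0.0720)² = 0.00518;  (2·δa/a)² = (2×0.0880)² = 0.0310;  (-3·δc/c)² = (-3×0.0670)² = 0.0404;  (-2·δq/q)² = (-2×0.0900)² = 0.0324
δQ/Q = √(0.109) = 0.330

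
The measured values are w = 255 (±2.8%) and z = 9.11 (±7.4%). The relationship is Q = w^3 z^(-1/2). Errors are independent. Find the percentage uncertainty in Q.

Products/powers → add relative errors in quadrature, weighted by exponent:
  (3·δw/w)² = (3×0.0280)² = 0.00706;  (−½·δz/z)² = (-0.5×0.0740)² = 0.00137
δQ/Q = √(0.00842) = 0.0918

9.18%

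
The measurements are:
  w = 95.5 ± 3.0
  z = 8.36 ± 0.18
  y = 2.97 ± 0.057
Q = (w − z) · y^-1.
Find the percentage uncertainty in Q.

Let u = w − z = 87.1. δu = √(δw² + δz²) = √(9.00 + 0.0324) = 3.01, so δu/u = 0.0345.
Q is then a monomial in u, y:
δQ/Q = √((δu/u)² + (-1·δy/y)²) = √(0.00119 + 0.000368) = 0.0395

3.95%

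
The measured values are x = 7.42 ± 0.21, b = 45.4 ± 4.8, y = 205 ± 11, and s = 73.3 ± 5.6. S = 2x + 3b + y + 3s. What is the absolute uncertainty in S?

24.7

Sums and differences: (δS)² = Σ (cᵢ δxᵢ)².
  (2·δx)² = 0.176;  (3·δb)² = 207;  (δy)² = 121;  (3·δs)² = 282
δS = √(611) = 24.7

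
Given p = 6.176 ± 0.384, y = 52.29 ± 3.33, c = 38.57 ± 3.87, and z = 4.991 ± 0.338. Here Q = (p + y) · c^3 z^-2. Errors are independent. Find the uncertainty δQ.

Let u = p + y = 58.47. δu = √(δp² + δy²) = √(0.147 + 11.1) = 3.35, so δu/u = 0.0573.
Q is then a monomial in u, c, z:
δQ/Q = √((δu/u)² + (3·δc/c)² + (-2·δz/z)²) = √(0.00329 + 0.0906 + 0.0183) = 0.335
Q = 134700, so δQ = 0.335 × 134700 = 45100.

45100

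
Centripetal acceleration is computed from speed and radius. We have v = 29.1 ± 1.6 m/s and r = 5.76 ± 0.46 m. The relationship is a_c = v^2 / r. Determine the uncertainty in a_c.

20.0 m/s^2

Each factor contributes (exponent × relative error)² to (δa_c/a_c)²:
  (2·δv/v)² = (2×0.0550)² = 0.0121;  (-1·δr/r)² = (-1×0.0799)² = 0.00638
δa_c/a_c = √(0.0185) = 0.136
a_c = 147 m/s^2, so δa_c = 0.136 × 147 = 20.0 m/s^2.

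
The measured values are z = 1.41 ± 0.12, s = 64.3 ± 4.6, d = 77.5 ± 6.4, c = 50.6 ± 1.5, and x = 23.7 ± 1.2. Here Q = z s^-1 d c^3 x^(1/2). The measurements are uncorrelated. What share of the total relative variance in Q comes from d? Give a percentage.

(δQ/Q)² = (1·δz/z)² + (-1·δs/s)² + (1·δd/d)² + (3·δc/c)² + (½·δx/x)²
  z term: (1×0.0851)² = 0.00724
  s term: (-1×0.0715)² = 0.00512
  d term: (1×0.0826)² = 0.00682
  c term: (3×0.0296)² = 0.00791
  x term: (0.5×0.0506)² = 0.000641
Total = 0.0277. Share from d = 0.00682/0.0277 = 0.246.

24.6%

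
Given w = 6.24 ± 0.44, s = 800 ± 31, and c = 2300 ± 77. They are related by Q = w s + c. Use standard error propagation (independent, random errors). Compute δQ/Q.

0.0561

Let p = w·s = 4990. δp/p = √((1·δw/w)² + (1·δs/s)²) = √(0.00497 + 0.00150) = 0.0805, so δp = 402.
Q = p + c: δQ = √(δp² + δc²) = √(1.61e+05 + 5930) = 409
Q = 7290, so δQ/Q = 409/7290 = 0.0561.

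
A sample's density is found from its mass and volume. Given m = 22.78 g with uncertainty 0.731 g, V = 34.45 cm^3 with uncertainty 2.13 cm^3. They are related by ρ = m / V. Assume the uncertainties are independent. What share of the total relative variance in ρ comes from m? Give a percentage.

(δρ/ρ)² = (1·δm/m)² + (-1·δV/V)²
  m term: (1×0.0321)² = 0.00103
  V term: (-1×0.0618)² = 0.00382
Total = 0.00485. Share from m = 0.00103/0.00485 = 0.212.

21.2%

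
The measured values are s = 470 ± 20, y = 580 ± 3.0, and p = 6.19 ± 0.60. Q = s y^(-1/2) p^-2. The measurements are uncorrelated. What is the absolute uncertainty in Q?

Each factor contributes (exponent × relative error)² to (δQ/Q)²:
  (1·δs/s)² = (1×0.0426)² = 0.00181;  (−½·δy/y)² = (-0.5×0.00517)² = 6.69e-06;  (-2·δp/p)² = (-2×0.0969)² = 0.0376
δQ/Q = √(0.0394) = 0.198
Q = 0.509, so δQ = 0.198 × 0.509 = 0.101.

0.101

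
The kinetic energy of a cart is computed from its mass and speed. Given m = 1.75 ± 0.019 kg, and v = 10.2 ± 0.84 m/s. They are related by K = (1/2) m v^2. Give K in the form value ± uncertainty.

K is a product of powers, so relative uncertainties combine in quadrature:
  (1·δm/m)² = (1×0.0109)² = 0.000118;  (2·δv/v)² = (2×0.0824)² = 0.0271
δK/K = √(0.0272) = 0.165
K = 91.0 J, so δK = 0.165 × 91.0 = 15.0 J.

91.0 ± 15.0 J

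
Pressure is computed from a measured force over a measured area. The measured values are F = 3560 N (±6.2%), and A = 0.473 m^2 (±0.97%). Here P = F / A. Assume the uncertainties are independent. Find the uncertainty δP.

472 Pa

For a monomial P ∝ F, A^-1, fractional errors add in quadrature:
  (1·δF/F)² = (1×0.0620)² = 0.00384;  (-1·δA/A)² = (-1×0.00970)² = 9.41e-05
δP/P = √(0.00394) = 0.0628
P = 7530 Pa, so δP = 0.0628 × 7530 = 472 Pa.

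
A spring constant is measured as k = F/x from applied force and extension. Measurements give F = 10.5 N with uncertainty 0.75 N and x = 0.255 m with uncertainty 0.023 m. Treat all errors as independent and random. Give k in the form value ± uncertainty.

k is a product of powers, so relative uncertainties combine in quadrature:
  (1·δF/F)² = (1×0.0714)² = 0.00510;  (-1·δx/x)² = (-1×0.0902)² = 0.00814
δk/k = √(0.0132) = 0.115
k = 41.2 N/m, so δk = 0.115 × 41.2 = 4.74 N/m.

41.2 ± 4.74 N/m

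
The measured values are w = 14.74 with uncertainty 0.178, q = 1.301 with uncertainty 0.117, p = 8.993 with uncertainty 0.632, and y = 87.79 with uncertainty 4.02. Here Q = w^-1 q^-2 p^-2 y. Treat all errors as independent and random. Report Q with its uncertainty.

0.04351 ± 0.0101

Since Q is a product/quotient, work with relative uncertainties:
  (-1·δw/w)² = (-1×0.0121)² = 0.000146;  (-2·δq/q)² = (-2×0.0899)² = 0.0324;  (-2·δp/p)² = (-2×0.0703)² = 0.0198;  (1·δy/y)² = (1×0.0458)² = 0.00210
δQ/Q = √(0.0543) = 0.233
Q = 0.04351, so δQ = 0.233 × 0.04351 = 0.0101.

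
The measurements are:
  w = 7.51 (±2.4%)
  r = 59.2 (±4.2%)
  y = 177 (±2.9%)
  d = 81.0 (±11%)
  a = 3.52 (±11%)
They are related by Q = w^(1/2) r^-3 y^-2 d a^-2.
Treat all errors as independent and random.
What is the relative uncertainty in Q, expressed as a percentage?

28.3%

Each factor contributes (exponent × relative error)² to (δQ/Q)²:
  (½·δw/w)² = (0.5×0.0240)² = 0.000144;  (-3·δr/r)² = (-3×0.0420)² = 0.0159;  (-2·δy/y)² = (-2×0.0290)² = 0.00336;  (1·δd/d)² = (1×0.110)² = 0.0121;  (-2·δa/a)² = (-2×0.110)² = 0.0484
δQ/Q = √(0.0799) = 0.283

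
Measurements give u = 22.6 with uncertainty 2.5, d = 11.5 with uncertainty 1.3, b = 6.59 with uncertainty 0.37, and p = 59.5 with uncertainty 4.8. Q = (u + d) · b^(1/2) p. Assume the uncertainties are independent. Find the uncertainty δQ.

Let w = u + d = 34.1. δw = √(δu² + δd²) = √(6.25 + 1.69) = 2.82, so δw/w = 0.0826.
Q is then a monomial in w, b, p:
δQ/Q = √((δw/w)² + (½·δb/b)² + (1·δp/p)²) = √(0.00683 + 0.000788 + 0.00651) = 0.119
Q = 5210, so δQ = 0.119 × 5210 = 619.

619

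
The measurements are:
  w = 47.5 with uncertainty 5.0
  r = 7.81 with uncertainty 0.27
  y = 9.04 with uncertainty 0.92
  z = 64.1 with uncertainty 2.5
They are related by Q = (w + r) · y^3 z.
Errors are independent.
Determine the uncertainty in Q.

Let u = w + r = 55.3. δu = √(δw² + δr²) = √(25.0 + 0.0729) = 5.01, so δu/u = 0.0905.
Q is then a monomial in u, y, z:
δQ/Q = √((δu/u)² + (3·δy/y)² + (1·δz/z)²) = √(0.00820 + 0.0932 + 0.00152) = 0.321
Q = 2.62e+06, so δQ = 0.321 × 2.62e+06 = 8.4e+05.

8.4e+05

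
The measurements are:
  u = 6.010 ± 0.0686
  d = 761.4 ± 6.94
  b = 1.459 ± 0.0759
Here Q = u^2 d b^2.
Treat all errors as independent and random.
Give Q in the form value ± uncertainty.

Relative error in a monomial: (δQ/Q)² = Σ (nᵢ · δxᵢ/xᵢ)².
  (2·δu/u)² = (2×0.0114)² = 0.000521;  (1·δd/d)² = (1×0.00911)² = 8.31e-05;  (2·δb/b)² = (2×0.0520)² = 0.0108
δQ/Q = √(0.0114) = 0.107
Q = 58540, so δQ = 0.107 × 58540 = 6260.

58540 ± 6260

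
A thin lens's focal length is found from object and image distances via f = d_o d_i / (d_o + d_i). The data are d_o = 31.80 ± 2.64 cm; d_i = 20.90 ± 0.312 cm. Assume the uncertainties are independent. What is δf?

∂f/∂d_o = (d_i/(d_o+d_i))² = 0.157;  ∂f/∂d_i = (d_o/(d_o+d_i))² = 0.364
δf = √((∂f/∂d_o · δd_o)² + (∂f/∂d_i · δd_i)²) = √(0.172 + 0.0129) = 0.430 cm

0.430 cm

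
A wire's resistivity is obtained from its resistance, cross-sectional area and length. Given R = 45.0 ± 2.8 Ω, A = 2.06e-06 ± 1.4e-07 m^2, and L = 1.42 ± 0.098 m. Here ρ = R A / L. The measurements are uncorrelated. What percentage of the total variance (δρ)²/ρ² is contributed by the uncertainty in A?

34.8%

(δρ/ρ)² = (1·δR/R)² + (1·δA/A)² + (-1·δL/L)²
  R term: (1×0.0622)² = 0.00387
  A term: (1×0.0680)² = 0.00462
  L term: (-1×0.0690)² = 0.00476
Total = 0.0133. Share from A = 0.00462/0.0133 = 0.348.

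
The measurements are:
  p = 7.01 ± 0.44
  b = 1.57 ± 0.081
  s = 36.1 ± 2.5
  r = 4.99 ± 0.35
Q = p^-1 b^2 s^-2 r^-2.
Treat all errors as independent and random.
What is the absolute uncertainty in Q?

2.51e-06

Relative error in a monomial: (δQ/Q)² = Σ (nᵢ · δxᵢ/xᵢ)².
  (-1·δp/p)² = (-1×0.0628)² = 0.00394;  (2·δb/b)² = (2×0.0516)² = 0.0106;  (-2·δs/s)² = (-2×0.0693)² = 0.0192;  (-2·δr/r)² = (-2×0.0701)² = 0.0197
δQ/Q = √(0.0534) = 0.231
Q = 1.08e-05, so δQ = 0.231 × 1.08e-05 = 2.51e-06.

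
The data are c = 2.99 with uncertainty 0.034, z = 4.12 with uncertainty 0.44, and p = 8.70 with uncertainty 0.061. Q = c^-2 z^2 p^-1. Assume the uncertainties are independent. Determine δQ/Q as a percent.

For a monomial Q ∝ c^-2, z^2, p^-1, fractional errors add in quadrature:
  (-2·δc/c)² = (-2×0.0114)² = 0.000517;  (2·δz/z)² = (2×0.107)² = 0.0456;  (-1·δp/p)² = (-1×0.00701)² = 4.92e-05
δQ/Q = √(0.0462) = 0.215

21.5%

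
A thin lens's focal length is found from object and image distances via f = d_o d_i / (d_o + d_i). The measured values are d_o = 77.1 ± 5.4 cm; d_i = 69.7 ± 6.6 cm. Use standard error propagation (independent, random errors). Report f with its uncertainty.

36.6 ± 2.19 cm

∂f/∂d_o = (d_i/(d_o+d_i))² = 0.225;  ∂f/∂d_i = (d_o/(d_o+d_i))² = 0.276
δf = √((∂f/∂d_o · δd_o)² + (∂f/∂d_i · δd_i)²) = √(1.48 + 3.31) = 2.19 cm
f = 36.6 cm.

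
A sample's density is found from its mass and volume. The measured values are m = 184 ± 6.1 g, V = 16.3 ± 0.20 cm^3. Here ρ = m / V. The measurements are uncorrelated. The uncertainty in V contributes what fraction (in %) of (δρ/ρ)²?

(δρ/ρ)² = (1·δm/m)² + (-1·δV/V)²
  m term: (1×0.0332)² = 0.00110
  V term: (-1×0.0123)² = 0.000151
Total = 0.00125. Share from V = 0.000151/0.00125 = 0.120.

12.0%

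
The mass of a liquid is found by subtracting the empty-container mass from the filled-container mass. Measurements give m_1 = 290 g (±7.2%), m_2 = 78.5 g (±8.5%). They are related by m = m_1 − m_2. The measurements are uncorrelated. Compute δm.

Absolute uncertainties add in quadrature for a linear combination:
  (δm_1)² = 436;  (δm_2)² = 44.5
δm = √(480) = 21.9 g

21.9 g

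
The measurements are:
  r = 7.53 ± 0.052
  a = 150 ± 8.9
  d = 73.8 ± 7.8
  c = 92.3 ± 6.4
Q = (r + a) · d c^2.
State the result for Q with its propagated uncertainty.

(9.90 ± 1.82) × 10^7

Let u = r + a = 158. δu = √(δr² + δa²) = √(0.00270 + 79.2) = 8.90, so δu/u = 0.0565.
Q is then a monomial in u, d, c:
δQ/Q = √((δu/u)² + (1·δd/d)² + (2·δc/c)²) = √(0.00319 + 0.0112 + 0.0192) = 0.183
Q = 9.9e+07, so δQ = 0.183 × 9.9e+07 = 1.82e+07.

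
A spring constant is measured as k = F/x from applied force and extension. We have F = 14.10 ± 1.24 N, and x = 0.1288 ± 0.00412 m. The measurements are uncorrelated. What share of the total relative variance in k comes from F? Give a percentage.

(δk/k)² = (1·δF/F)² + (-1·δx/x)²
  F term: (1×0.0879)² = 0.00773
  x term: (-1×0.0320)² = 0.00102
Total = 0.00876. Share from F = 0.00773/0.00876 = 0.883.

88.3%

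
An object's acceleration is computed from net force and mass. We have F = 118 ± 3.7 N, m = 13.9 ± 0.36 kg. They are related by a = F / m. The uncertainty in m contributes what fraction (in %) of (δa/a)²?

(δa/a)² = (1·δF/F)² + (-1·δm/m)²
  F term: (1×0.0314)² = 0.000983
  m term: (-1×0.0259)² = 0.000671
Total = 0.00165. Share from m = 0.000671/0.00165 = 0.406.

40.6%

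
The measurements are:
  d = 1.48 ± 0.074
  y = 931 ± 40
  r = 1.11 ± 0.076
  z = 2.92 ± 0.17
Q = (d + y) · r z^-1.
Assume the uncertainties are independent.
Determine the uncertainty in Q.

35.3

Let u = d + y = 932. δu = √(δd² + δy²) = √(0.00548 + 1600) = 40.0, so δu/u = 0.0429.
Q is then a monomial in u, r, z:
δQ/Q = √((δu/u)² + (1·δr/r)² + (-1·δz/z)²) = √(0.00184 + 0.00469 + 0.00339) = 0.0996
Q = 354, so δQ = 0.0996 × 354 = 35.3.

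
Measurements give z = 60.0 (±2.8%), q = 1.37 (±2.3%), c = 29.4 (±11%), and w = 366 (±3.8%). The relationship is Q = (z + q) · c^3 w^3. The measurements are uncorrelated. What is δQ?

Let u = z + q = 61.4. δu = √(δz² + δq²) = √(2.82 + 0.000993) = 1.68, so δu/u = 0.0274.
Q is then a monomial in u, c, w:
δQ/Q = √((δu/u)² + (3·δc/c)² + (3·δw/w)²) = √(0.000750 + 0.109 + 0.0130) = 0.350
Q = 7.65e+13, so δQ = 0.350 × 7.65e+13 = 2.68e+13.

2.68e+13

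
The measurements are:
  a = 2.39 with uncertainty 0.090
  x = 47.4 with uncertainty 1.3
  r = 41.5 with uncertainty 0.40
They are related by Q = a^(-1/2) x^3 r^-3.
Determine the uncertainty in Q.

0.0860

Q is a product of powers, so relative uncertainties combine in quadrature:
  (−½·δa/a)² = (-0.5×0.0377)² = 0.000355;  (3·δx/x)² = (3×0.0274)² = 0.00677;  (-3·δr/r)² = (-3×0.00964)² = 0.000836
δQ/Q = √(0.00796) = 0.0892
Q = 0.964, so δQ = 0.0892 × 0.964 = 0.0860.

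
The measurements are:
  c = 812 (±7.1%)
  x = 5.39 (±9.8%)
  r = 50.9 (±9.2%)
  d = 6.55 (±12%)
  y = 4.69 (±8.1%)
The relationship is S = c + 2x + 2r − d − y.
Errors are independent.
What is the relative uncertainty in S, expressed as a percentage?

Absolute uncertainties add in quadrature for a linear combination:
  (δc)² = 3320;  (2·δx)² = 1.12;  (2·δr)² = 87.7;  (δd)² = 0.618;  (δy)² = 0.144
δS = √(3410) = 58.4
S = 913, so δS/S = 58.4/913 = 0.0640.

6.40%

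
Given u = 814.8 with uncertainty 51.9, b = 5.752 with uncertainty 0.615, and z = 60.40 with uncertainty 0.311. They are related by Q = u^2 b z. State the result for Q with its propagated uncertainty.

Q is a product of powers, so relative uncertainties combine in quadrature:
  (2·δu/u)² = (2×0.0637)² = 0.0162;  (1·δb/b)² = (1×0.107)² = 0.0114;  (1·δz/z)² = (1×0.00515)² = 2.65e-05
δQ/Q = √(0.0277) = 0.166
Q = 2.307e+08, so δQ = 0.166 × 2.307e+08 = 3.84e+07.

(2.307 ± 0.384) × 10^8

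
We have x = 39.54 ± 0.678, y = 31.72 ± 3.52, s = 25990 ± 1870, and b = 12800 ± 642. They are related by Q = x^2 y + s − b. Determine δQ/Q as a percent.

Let p = x^2·y = 49590. δp/p = √((2·δx/x)² + (1·δy/y)²) = √(0.00118 + 0.0123) = 0.116, so δp = 5760.
Q = p + s − b: δQ = √(δp² + δs² + δb²) = √(3.32e+07 + 3.5e+06 + 4.12e+05) = 6090
Q = 62780, so δQ/Q = 6090/62780 = 0.0970.

9.70%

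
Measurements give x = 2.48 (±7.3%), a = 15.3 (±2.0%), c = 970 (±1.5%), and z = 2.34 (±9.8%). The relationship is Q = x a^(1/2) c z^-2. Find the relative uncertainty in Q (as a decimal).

0.210

Each factor contributes (exponent × relative error)² to (δQ/Q)²:
  (1·δx/x)² = (1×0.0730)² = 0.00533;  (½·δa/a)² = (0.5×0.0200)² = 0.000100;  (1·δc/c)² = (1×0.0150)² = 0.000225;  (-2·δz/z)² = (-2×0.0980)² = 0.0384
δQ/Q = √(0.0441) = 0.210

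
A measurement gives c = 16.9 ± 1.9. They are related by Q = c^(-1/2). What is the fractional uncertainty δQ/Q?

Relative error in a monomial: (δQ/Q)² = Σ (nᵢ · δxᵢ/xᵢ)².
  (−½·δc/c)² = (-0.5×0.112)² = 0.00316
δQ/Q = √(0.00316) = 0.0562

0.0562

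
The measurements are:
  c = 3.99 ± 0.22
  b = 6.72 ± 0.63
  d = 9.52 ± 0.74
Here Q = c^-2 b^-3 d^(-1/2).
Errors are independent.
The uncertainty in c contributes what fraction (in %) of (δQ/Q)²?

(δQ/Q)² = (-2·δc/c)² + (-3·δb/b)² + (−½·δd/d)²
  c term: (-2×0.0551)² = 0.0122
  b term: (-3×0.0938)² = 0.0791
  d term: (-0.5×0.0777)² = 0.00151
Total = 0.0928. Share from c = 0.0122/0.0928 = 0.131.

13.1%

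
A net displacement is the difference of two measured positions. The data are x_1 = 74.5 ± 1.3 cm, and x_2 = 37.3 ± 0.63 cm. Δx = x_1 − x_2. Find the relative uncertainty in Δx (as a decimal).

For a sum/difference, combine absolute errors in quadrature:
  (δx_1)² = 1.69;  (δx_2)² = 0.397
δΔx = √(2.09) = 1.44 cm
Δx = 37.2 cm, so δΔx/Δx = 1.44/37.2 = 0.0388.

0.0388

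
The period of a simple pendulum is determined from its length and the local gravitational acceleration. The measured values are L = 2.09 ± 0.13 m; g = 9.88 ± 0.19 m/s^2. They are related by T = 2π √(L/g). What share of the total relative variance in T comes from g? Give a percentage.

8.72%

(δT/T)² = (½·δL/L)² + (−½·δg/g)²
  L term: (0.5×0.0622)² = 0.000967
  g term: (-0.5×0.0192)² = 9.25e-05
Total = 0.00106. Share from g = 9.25e-05/0.00106 = 0.0872.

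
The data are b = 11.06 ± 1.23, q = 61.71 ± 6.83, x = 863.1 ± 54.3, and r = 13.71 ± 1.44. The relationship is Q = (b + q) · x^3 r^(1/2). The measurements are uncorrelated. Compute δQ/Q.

Let u = b + q = 72.77. δu = √(δb² + δq²) = √(1.51 + 46.6) = 6.94, so δu/u = 0.0954.
Q is then a monomial in u, x, r:
δQ/Q = √((δu/u)² + (3·δx/x)² + (½·δr/r)²) = √(0.00909 + 0.0356 + 0.00276) = 0.218

0.218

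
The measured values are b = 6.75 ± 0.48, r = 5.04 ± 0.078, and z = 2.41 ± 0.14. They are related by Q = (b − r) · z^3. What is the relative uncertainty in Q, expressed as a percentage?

33.4%

Let u = b − r = 1.71. δu = √(δb² + δr²) = √(0.230 + 0.00608) = 0.486, so δu/u = 0.284.
Q is then a monomial in u, z:
δQ/Q = √((δu/u)² + (3·δz/z)²) = √(0.0809 + 0.0304) = 0.334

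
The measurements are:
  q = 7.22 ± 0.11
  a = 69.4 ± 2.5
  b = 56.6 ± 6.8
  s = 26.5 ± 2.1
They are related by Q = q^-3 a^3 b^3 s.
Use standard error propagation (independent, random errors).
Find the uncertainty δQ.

1.65e+09

For a monomial Q ∝ q^-3, a^3, b^3, s, fractional errors add in quadrature:
  (-3·δq/q)² = (-3×0.0152)² = 0.00209;  (3·δa/a)² = (3×0.0360)² = 0.0117;  (3·δb/b)² = (3×0.120)² = 0.130;  (1·δs/s)² = (1×0.0792)² = 0.00628
δQ/Q = √(0.150) = 0.387
Q = 4.27e+09, so δQ = 0.387 × 4.27e+09 = 1.65e+09.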